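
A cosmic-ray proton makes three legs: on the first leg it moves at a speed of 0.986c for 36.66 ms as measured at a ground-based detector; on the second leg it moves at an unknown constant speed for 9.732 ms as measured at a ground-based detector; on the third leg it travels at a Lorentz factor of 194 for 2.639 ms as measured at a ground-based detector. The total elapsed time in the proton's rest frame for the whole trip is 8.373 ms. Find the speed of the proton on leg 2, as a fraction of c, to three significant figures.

β = 0.973

Leg 1: γ = 1/√(1 − 0.986²) = 1/√0.02780 = 5.997; τ_1 = 36.66/5.997 = 6.113 ms.
Leg 2: speed unknown; τ_2 = 9.732/γ_2.
Leg 3: γ = 194; τ_3 = 2.639/194.0 = 0.01360 ms.
Total proper time: 6.113 + τ_2 + 0.01360 = 8.373, so τ_2 = 8.373 − 6.126 = 2.247 ms.
γ_2 = 9.732/2.247 = 4.332; β = √(1 − 1/γ²) = √0.9467.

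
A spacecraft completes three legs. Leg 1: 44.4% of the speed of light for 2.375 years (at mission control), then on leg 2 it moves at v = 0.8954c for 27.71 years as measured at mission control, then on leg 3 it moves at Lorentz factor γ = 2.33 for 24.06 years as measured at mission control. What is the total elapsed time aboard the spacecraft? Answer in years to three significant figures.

τ = 24.8 years

Leg 1: β = 0.444; γ = 1/√(1 − 0.444²) = 1/√0.8029 = 1.116; τ_1 = 2.375/1.116 = 2.128 years.
Leg 2: γ = 1/√(1 − 0.8954²) = 1/√0.1983 = 2.246; τ_2 = 27.71/2.246 = 12.34 years.
Leg 3: γ = 2.33; τ_3 = 24.06/2.330 = 10.33 years.
Total: 2.128 + 12.34 + 10.33 years.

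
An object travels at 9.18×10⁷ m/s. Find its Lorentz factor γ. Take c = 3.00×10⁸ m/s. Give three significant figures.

β = 9.18×10⁷/3.00×10⁸ = 0.3060; γ = 1/√(1 − 0.3060²) = 1.050

γ = 1.05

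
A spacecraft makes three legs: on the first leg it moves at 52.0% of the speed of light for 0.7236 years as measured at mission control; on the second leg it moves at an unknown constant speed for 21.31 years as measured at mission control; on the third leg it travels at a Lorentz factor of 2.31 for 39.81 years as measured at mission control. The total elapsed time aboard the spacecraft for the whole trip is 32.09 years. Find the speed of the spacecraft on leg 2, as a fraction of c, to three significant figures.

β = 0.744

Leg 1: β = 0.520; γ = 1/√(1 − 0.520²) = 1/√0.7296 = 1.171; τ_1 = 0.7236/1.171 = 0.6181 years.
Leg 2: speed unknown; τ_2 = 21.31/γ_2.
Leg 3: γ = 2.31; τ_3 = 39.81/2.310 = 17.23 years.
Total proper time: 0.6181 + τ_2 + 17.23 = 32.09, so τ_2 = 32.09 − 17.85 = 14.24 years.
γ_2 = 21.31/14.24 = 1.497; β = √(1 − 1/γ²) = √0.5536.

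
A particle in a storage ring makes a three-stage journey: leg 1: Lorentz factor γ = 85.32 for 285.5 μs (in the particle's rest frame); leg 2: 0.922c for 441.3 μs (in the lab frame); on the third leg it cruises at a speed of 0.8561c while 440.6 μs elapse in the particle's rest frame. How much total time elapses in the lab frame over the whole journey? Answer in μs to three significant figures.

Leg 1: γ = 85.32; Δt_1 = 85.32 × 285.5 = 2.436×10⁴ μs.
Leg 2: 441.3 μs is already measured in the lab frame.
Leg 3: γ = 1/√(1 − 0.8561²) = 1/√0.2671 = 1.935; Δt_3 = 1.935 × 440.6 = 852.5 μs.
Total: 2.436×10⁴ + 441.3 + 852.5 μs.

Δt = 2.57×10⁴ μs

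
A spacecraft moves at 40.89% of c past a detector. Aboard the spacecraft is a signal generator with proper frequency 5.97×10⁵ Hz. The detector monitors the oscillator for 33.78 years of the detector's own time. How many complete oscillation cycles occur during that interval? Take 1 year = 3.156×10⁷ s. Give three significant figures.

β = 0.4089; γ = 1/√(1 − 0.4089²) = 1/√0.8328 = 1.096
During 33.78 years of lab time, the oscillator's proper time advances by τ = Δt/γ = 33.78/1.096 = 30.83 years = 9.729×10⁸ s.
N = f × τ = 5.97×10⁵ × 9.729×10⁸ = 5.808×10¹⁴.

N = 5.81×10¹⁴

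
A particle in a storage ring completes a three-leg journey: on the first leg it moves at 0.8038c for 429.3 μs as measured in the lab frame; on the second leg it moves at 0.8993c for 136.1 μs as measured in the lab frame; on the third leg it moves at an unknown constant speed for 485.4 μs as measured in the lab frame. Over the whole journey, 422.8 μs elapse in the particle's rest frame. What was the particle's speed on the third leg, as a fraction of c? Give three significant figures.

Leg 1: γ = 1/√(1 − 0.8038²) = 1/√0.3539 = 1.681; τ_1 = 429.3/1.681 = 255.4 μs.
Leg 2: γ = 1/√(1 − 0.8993²) = 1/√0.1913 = 2.287; τ_2 = 136.1/2.287 = 59.52 μs.
Leg 3: speed unknown; τ_3 = 485.4/γ_3.
Total proper time: 255.4 + 59.52 + τ_3 = 422.8, so τ_3 = 422.8 − 314.9 = 107.9 μs.
γ_3 = 485.4/107.9 = 4.499; β = √(1 − 1/γ²) = √0.9506.

β = 0.975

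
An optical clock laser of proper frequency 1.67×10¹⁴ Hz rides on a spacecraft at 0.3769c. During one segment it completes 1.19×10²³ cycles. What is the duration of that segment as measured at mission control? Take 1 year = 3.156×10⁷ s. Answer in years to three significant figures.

Δt = 24.4 years

γ = 1/√(1 − 0.3769²) = 1/√0.8579 = 1.080
Proper time for N cycles: τ = N/f = 1.19×10²³/(1.67×10¹⁴) = 7.126×10⁸ s = 22.58 years.
Lab-frame duration Δt = γτ = 1.080 × 22.58 = 24.38 years.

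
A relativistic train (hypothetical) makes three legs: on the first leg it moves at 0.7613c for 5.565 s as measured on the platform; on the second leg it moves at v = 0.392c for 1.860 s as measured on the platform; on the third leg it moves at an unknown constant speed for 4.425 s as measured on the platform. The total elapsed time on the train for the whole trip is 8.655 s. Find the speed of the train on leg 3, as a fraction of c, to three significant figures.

Leg 1: γ = 1/√(1 − 0.7613²) = 1/√0.4204 = 1.542; τ_1 = 5.565/1.542 = 3.608 s.
Leg 2: γ = 1/√(1 − 0.392²) = 1/√0.8463 = 1.087; τ_2 = 1.860/1.087 = 1.711 s.
Leg 3: speed unknown; τ_3 = 4.425/γ_3.
Total proper time: 3.608 + 1.711 + τ_3 = 8.655, so τ_3 = 8.655 − 5.319 = 3.336 s.
γ_3 = 4.425/3.336 = 1.327; β = √(1 − 1/γ²) = √0.4318.

β = 0.657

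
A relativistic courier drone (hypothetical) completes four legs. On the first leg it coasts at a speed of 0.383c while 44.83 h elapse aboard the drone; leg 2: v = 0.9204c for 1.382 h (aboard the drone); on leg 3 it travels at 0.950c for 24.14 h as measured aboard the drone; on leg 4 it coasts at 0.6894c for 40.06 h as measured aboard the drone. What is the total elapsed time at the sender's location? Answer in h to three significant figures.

Δt = 185 h

Leg 1: γ = 1/√(1 − 0.383²) = 1/√0.8533 = 1.083; Δt_1 = 1.083 × 44.83 = 48.53 h.
Leg 2: γ = 1/√(1 − 0.9204²) = 1/√0.1529 = 2.558; Δt_2 = 2.558 × 1.382 = 3.535 h.
Leg 3: γ = 1/√(1 − 0.950²) = 1/√0.09750 = 3.203; Δt_3 = 3.203 × 24.14 = 77.31 h.
Leg 4: γ = 1/√(1 − 0.6894²) = 1/√0.5247 = 1.380; Δt_4 = 1.380 × 40.06 = 55.30 h.
Total: 48.53 + 3.535 + 77.31 + 55.30 h.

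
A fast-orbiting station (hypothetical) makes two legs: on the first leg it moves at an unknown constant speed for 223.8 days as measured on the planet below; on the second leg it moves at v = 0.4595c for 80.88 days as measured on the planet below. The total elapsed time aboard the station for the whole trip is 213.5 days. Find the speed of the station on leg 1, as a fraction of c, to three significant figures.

β = 0.774

Leg 1: speed unknown; τ_1 = 223.8/γ_1.
Leg 2: γ = 1/√(1 − 0.4595²) = 1/√0.7889 = 1.126; τ_2 = 80.88/1.126 = 71.84 days.
Total proper time: τ_1 + 71.84 = 213.5, so τ_1 = 213.5 − 71.84 = 141.7 days.
γ_1 = 223.8/141.7 = 1.580; β = √(1 − 1/γ²) = √0.5993.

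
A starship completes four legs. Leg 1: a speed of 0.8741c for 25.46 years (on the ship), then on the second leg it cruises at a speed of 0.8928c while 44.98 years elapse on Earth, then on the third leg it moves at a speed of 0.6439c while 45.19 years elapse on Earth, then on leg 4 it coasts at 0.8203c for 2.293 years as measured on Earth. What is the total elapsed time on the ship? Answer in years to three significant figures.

Leg 1: 25.46 years is already measured on the ship.
Leg 2: γ = 1/√(1 − 0.8928²) = 1/√0.2029 = 2.220; τ_2 = 44.98/2.220 = 20.26 years.
Leg 3: γ = 1/√(1 − 0.6439²) = 1/√0.5854 = 1.307; τ_3 = 45.19/1.307 = 34.58 years.
Leg 4: γ = 1/√(1 − 0.8203²) = 1/√0.3271 = 1.748; τ_4 = 2.293/1.748 = 1.311 years.
Total: 25.46 + 20.26 + 34.58 + 1.311 years.

τ = 81.6 years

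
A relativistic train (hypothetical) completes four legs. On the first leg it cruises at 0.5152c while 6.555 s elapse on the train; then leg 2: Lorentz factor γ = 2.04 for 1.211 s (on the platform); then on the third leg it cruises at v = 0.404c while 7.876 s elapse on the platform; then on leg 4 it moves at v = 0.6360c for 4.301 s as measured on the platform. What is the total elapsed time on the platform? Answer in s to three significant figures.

Leg 1: γ = 1/√(1 − 0.5152²) = 1/√0.7346 = 1.167; Δt_1 = 1.167 × 6.555 = 7.648 s.
Leg 2: 1.211 s is already measured on the platform.
Leg 3: 7.876 s is already measured on the platform.
Leg 4: 4.301 s is already measured on the platform.
Total: 7.648 + 1.211 + 7.876 + 4.301 s.

Δt = 21.0 s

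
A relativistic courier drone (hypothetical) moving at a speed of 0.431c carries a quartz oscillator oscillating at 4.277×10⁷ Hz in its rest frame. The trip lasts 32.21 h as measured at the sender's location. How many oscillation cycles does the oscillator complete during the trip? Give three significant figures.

N = 4.48×10¹²

γ = 1/√(1 − 0.431²) = 1/√0.8142 = 1.108
The oscillator's own cycle count is N = f × τ where τ is the proper time aboard the drone. τ = Δt/γ = 32.21/1.108 = 29.06 h = 1.046×10⁵ s.
N = 4.277×10⁷ × 1.046×10⁵ = 4.475×10¹².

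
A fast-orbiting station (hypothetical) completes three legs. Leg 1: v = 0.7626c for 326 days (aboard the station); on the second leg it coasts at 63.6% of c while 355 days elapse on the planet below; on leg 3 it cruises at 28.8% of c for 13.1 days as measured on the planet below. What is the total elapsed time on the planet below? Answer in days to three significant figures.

Δt = 872 days

Leg 1: γ = 1/√(1 − 0.7626²) = 1/√0.4184 = 1.546; Δt_1 = 1.546 × 326 = 504.0 days.
Leg 2: 355 days is already measured on the planet below.
Leg 3: 13.1 days is already measured on the planet below.
Total: 504.0 + 355.0 + 13.10 days.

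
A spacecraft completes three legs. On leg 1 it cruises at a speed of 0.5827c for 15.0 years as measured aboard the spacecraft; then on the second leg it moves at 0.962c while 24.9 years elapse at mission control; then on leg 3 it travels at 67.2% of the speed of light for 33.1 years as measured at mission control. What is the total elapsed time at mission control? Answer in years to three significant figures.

Δt = 76.5 years

Leg 1: γ = 1/√(1 − 0.5827²) = 1/√0.6605 = 1.230; Δt_1 = 1.230 × 15.0 = 18.46 years.
Leg 2: 24.9 years is already measured at mission control.
Leg 3: 33.1 years is already measured at mission control.
Total: 18.46 + 24.90 + 33.10 years.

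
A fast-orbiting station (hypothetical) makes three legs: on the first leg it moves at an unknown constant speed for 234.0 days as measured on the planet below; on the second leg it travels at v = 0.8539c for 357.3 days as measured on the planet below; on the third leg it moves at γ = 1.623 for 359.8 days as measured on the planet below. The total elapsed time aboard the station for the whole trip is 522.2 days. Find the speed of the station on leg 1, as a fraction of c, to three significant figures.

Leg 1: speed unknown; τ_1 = 234.0/γ_1.
Leg 2: γ = 1/√(1 − 0.8539²) = 1/√0.2709 = 1.921; τ_2 = 357.3/1.921 = 186.0 days.
Leg 3: γ = 1.623; τ_3 = 359.8/1.623 = 221.7 days.
Total proper time: τ_1 + 186.0 + 221.7 = 522.2, so τ_1 = 522.2 − 407.6 = 114.6 days.
γ_1 = 234.0/114.6 = 2.043; β = √(1 − 1/γ²) = √0.7603.

β = 0.872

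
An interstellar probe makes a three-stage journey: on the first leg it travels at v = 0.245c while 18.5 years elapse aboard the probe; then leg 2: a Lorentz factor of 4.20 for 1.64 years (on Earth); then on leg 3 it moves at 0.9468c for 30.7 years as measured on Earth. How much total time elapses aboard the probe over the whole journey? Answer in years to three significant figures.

τ = 28.8 years

Leg 1: 18.5 years is already measured aboard the probe.
Leg 2: γ = 4.20; τ_2 = 1.64/4.200 = 0.3905 years.
Leg 3: γ = 1/√(1 − 0.9468²) = 1/√0.1036 = 3.107; τ_3 = 30.7/3.107 = 9.880 years.
Total: 18.50 + 0.3905 + 9.880 years.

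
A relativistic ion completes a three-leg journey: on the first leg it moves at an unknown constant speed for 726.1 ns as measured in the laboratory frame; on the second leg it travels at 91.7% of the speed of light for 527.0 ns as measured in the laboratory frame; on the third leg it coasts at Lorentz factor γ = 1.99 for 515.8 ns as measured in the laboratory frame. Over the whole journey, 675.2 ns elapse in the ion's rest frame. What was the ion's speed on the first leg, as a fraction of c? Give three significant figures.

Leg 1: speed unknown; τ_1 = 726.1/γ_1.
Leg 2: β = 0.917; γ = 1/√(1 − 0.917²) = 1/√0.1591 = 2.507; τ_2 = 527.0/2.507 = 210.2 ns.
Leg 3: γ = 1.99; τ_3 = 515.8/1.990 = 259.2 ns.
Total proper time: τ_1 + 210.2 + 259.2 = 675.2, so τ_1 = 675.2 − 469.4 = 205.8 ns.
γ_1 = 726.1/205.8 = 3.528; β = √(1 − 1/γ²) = √0.9197.

β = 0.959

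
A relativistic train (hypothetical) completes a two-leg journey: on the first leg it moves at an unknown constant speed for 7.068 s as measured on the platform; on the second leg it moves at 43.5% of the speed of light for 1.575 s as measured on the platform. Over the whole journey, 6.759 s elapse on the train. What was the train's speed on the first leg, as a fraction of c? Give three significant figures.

Leg 1: speed unknown; τ_1 = 7.068/γ_1.
Leg 2: β = 0.435; γ = 1/√(1 − 0.435²) = 1/√0.8108 = 1.111; τ_2 = 1.575/1.111 = 1.418 s.
Total proper time: τ_1 + 1.418 = 6.759, so τ_1 = 6.759 − 1.418 = 5.341 s.
γ_1 = 7.068/5.341 = 1.323; β = √(1 − 1/γ²) = √0.4290.

β = 0.655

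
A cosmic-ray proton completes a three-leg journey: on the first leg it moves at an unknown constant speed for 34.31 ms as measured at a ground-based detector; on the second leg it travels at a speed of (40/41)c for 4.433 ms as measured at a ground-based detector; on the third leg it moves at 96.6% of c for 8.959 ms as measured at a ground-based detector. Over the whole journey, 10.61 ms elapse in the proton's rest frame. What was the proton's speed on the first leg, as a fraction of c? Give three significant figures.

Leg 1: speed unknown; τ_1 = 34.31/γ_1.
Leg 2: γ = 1/√(1 − (40/41)²) = 41/9 ≈ 4.556; τ_2 = 4.433/4.556 = 0.9731 ms.
Leg 3: β = 0.966; γ = 1/√(1 − 0.966²) = 1/√0.06684 = 3.868; τ_3 = 8.959/3.868 = 2.316 ms.
Total proper time: τ_1 + 0.9731 + 2.316 = 10.61, so τ_1 = 10.61 − 3.289 = 7.321 ms.
γ_1 = 34.31/7.321 = 4.687; β = √(1 − 1/γ²) = √0.9545.

β = 0.977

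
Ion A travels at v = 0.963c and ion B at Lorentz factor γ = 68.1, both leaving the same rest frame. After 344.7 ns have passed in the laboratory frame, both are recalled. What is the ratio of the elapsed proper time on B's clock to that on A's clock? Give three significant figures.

τ_B/τ_A = 0.0545

A: γ = 1/√(1 − 0.963²) = 1/√0.07263 = 3.711. B: γ = 68.1.
τ_A/τ_B = γ_B/γ_A = 68.10/3.711 = 18.35, so τ_B/τ_A = 0.05449.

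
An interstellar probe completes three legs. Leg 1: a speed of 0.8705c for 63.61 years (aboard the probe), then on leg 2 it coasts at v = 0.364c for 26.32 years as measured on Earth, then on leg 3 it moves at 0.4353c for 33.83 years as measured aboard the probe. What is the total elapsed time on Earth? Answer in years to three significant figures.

Δt = 193 years

Leg 1: γ = 1/√(1 − 0.8705²) = 1/√0.2422 = 2.032; Δt_1 = 2.032 × 63.61 = 129.2 years.
Leg 2: 26.32 years is already measured on Earth.
Leg 3: γ = 1/√(1 − 0.4353²) = 1/√0.8105 = 1.111; Δt_3 = 1.111 × 33.83 = 37.58 years.
Total: 129.2 + 26.32 + 37.58 years.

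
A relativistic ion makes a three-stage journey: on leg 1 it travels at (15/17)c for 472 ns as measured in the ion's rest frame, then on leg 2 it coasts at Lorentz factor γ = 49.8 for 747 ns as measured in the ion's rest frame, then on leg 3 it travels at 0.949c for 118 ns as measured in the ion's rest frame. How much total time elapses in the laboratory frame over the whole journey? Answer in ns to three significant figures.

Δt = 3.86×10⁴ ns

Leg 1: γ = 1/√(1 − (15/17)²) = 17/8 = 2.125; Δt_1 = 2.125 × 472 = 1003 ns.
Leg 2: γ = 49.8; Δt_2 = 49.80 × 747 = 3.720×10⁴ ns.
Leg 3: γ = 1/√(1 − 0.949²) = 1/√0.09940 = 3.172; Δt_3 = 3.172 × 118 = 374.3 ns.
Total: 1003 + 3.720×10⁴ + 374.3 ns.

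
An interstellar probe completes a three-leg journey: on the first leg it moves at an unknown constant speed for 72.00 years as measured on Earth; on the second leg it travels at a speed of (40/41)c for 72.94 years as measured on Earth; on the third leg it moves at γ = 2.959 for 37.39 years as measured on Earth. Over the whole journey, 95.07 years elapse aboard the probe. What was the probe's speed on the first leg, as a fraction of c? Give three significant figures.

Leg 1: speed unknown; τ_1 = 72.00/γ_1.
Leg 2: γ = 1/√(1 − (40/41)²) = 41/9 ≈ 4.556; τ_2 = 72.94/4.556 = 16.01 years.
Leg 3: γ = 2.959; τ_3 = 37.39/2.959 = 12.64 years.
Total proper time: τ_1 + 16.01 + 12.64 = 95.07, so τ_1 = 95.07 − 28.65 = 66.42 years.
γ_1 = 72.00/66.42 = 1.084; β = √(1 − 1/γ²) = √0.1489.

β = 0.386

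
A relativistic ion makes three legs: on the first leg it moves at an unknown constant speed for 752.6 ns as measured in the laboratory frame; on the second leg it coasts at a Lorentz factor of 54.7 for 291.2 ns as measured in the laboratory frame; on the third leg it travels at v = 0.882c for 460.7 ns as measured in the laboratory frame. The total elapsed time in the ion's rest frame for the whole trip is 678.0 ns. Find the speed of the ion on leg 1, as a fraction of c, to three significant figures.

β = 0.796

Leg 1: speed unknown; τ_1 = 752.6/γ_1.
Leg 2: γ = 54.7; τ_2 = 291.2/54.70 = 5.324 ns.
Leg 3: γ = 1/√(1 − 0.882²) = 1/√0.2221 = 2.122; τ_3 = 460.7/2.122 = 217.1 ns.
Total proper time: τ_1 + 5.324 + 217.1 = 678.0, so τ_1 = 678.0 − 222.4 = 455.6 ns.
γ_1 = 752.6/455.6 = 1.652; β = √(1 − 1/γ²) = √0.6336.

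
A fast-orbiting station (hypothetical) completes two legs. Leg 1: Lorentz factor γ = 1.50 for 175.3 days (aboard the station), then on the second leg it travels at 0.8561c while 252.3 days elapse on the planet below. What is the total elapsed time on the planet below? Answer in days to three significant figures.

Δt = 515 days

Leg 1: γ = 1.50; Δt_1 = 1.500 × 175.3 = 263.0 days.
Leg 2: 252.3 days is already measured on the planet below.
Total: 263.0 + 252.3 days.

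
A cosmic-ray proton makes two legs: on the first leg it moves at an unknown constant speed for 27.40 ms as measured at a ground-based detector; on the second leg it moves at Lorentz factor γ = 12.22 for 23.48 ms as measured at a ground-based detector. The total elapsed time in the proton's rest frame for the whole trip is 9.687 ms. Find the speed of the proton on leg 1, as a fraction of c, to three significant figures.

Leg 1: speed unknown; τ_1 = 27.40/γ_1.
Leg 2: γ = 12.22; τ_2 = 23.48/12.22 = 1.921 ms.
Total proper time: τ_1 + 1.921 = 9.687, so τ_1 = 9.687 − 1.921 = 7.766 ms.
γ_1 = 27.40/7.766 = 3.528; β = √(1 − 1/γ²) = √0.9197.

β = 0.959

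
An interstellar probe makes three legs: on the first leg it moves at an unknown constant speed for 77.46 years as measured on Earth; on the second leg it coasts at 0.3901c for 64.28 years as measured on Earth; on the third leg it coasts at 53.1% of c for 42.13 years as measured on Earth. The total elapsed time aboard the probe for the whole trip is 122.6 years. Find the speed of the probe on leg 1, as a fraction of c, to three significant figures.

β = 0.934

Leg 1: speed unknown; τ_1 = 77.46/γ_1.
Leg 2: γ = 1/√(1 − 0.3901²) = 1/√0.8478 = 1.086; τ_2 = 64.28/1.086 = 59.19 years.
Leg 3: β = 0.531; γ = 1/√(1 − 0.531²) = 1/√0.7180 = 1.180; τ_3 = 42.13/1.180 = 35.70 years.
Total proper time: τ_1 + 59.19 + 35.70 = 122.6, so τ_1 = 122.6 − 94.89 = 27.71 years.
γ_1 = 77.46/27.71 = 2.795; β = √(1 − 1/γ²) = √0.8720.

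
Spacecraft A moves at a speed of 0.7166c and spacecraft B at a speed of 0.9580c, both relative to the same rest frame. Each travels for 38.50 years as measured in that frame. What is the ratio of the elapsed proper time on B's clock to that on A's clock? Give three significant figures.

τ_B/τ_A = 0.411

A: γ = 1/√(1 − 0.7166²) = 1/√0.4865 = 1.434. B: γ = 1/√(1 − 0.9580²) = 1/√0.08224 = 3.487.
τ_A/τ_B = γ_B/γ_A = 3.487/1.434 = 2.432, so τ_B/τ_A = 0.4111.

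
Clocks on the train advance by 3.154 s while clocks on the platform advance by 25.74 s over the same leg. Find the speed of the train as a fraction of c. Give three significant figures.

β = 0.992

The proper time is measured on the train (both events occur at the train's location); Δt is measured on the platform. γ = Δt/τ = 25.74/3.154 = 8.161.
β = √(1 − 1/γ²) = √(1 − 0.01501) = √0.9850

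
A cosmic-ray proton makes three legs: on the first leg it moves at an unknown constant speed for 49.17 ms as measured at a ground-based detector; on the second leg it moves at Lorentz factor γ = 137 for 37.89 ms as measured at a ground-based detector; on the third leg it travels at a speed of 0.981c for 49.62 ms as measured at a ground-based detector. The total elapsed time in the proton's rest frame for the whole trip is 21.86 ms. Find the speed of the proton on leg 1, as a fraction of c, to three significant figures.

Leg 1: speed unknown; τ_1 = 49.17/γ_1.
Leg 2: γ = 137; τ_2 = 37.89/137.0 = 0.2766 ms.
Leg 3: γ = 1/√(1 − 0.981²) = 1/√0.03764 = 5.154; τ_3 = 49.62/5.154 = 9.627 ms.
Total proper time: τ_1 + 0.2766 + 9.627 = 21.86, so τ_1 = 21.86 − 9.903 = 11.96 ms.
γ_1 = 49.17/11.96 = 4.112; β = √(1 − 1/γ²) = √0.9409.

β = 0.970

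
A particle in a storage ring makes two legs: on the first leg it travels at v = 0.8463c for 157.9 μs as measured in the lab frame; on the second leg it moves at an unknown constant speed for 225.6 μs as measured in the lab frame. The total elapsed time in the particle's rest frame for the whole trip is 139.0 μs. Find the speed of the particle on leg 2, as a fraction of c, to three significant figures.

β = 0.970

Leg 1: γ = 1/√(1 − 0.8463²) = 1/√0.2838 = 1.877; τ_1 = 157.9/1.877 = 84.11 μs.
Leg 2: speed unknown; τ_2 = 225.6/γ_2.
Total proper time: 84.11 + τ_2 = 139.0, so τ_2 = 139.0 − 84.11 = 54.89 μs.
γ_2 = 225.6/54.89 = 4.110; β = √(1 − 1/γ²) = √0.9408.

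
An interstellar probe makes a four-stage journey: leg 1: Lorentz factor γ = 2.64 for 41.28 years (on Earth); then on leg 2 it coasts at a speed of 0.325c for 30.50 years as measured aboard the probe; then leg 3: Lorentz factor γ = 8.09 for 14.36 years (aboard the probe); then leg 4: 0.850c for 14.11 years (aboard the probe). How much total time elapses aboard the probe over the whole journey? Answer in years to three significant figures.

Leg 1: γ = 2.64; τ_1 = 41.28/2.640 = 15.64 years.
Leg 2: 30.50 years is already measured aboard the probe.
Leg 3: 14.36 years is already measured aboard the probe.
Leg 4: 14.11 years is already measured aboard the probe.
Total: 15.64 + 30.50 + 14.36 + 14.11 years.

τ = 74.6 years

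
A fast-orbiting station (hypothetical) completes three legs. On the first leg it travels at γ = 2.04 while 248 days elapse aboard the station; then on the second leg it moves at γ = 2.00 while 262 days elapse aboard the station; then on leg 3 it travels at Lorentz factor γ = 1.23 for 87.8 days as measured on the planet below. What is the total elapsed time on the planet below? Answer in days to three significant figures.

Δt = 1120 days

Leg 1: γ = 2.04; Δt_1 = 2.040 × 248 = 505.9 days.
Leg 2: γ = 2.00; Δt_2 = 2.000 × 262 = 524.0 days.
Leg 3: 87.8 days is already measured on the planet below.
Total: 505.9 + 524.0 + 87.80 days.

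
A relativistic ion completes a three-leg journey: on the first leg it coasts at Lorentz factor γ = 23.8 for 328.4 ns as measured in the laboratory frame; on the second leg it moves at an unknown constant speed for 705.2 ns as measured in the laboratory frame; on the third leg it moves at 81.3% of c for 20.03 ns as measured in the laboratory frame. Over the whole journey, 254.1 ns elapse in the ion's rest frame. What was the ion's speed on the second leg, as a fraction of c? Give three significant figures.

β = 0.946

Leg 1: γ = 23.8; τ_1 = 328.4/23.80 = 13.80 ns.
Leg 2: speed unknown; τ_2 = 705.2/γ_2.
Leg 3: β = 0.813; γ = 1/√(1 − 0.813²) = 1/√0.3390 = 1.717; τ_3 = 20.03/1.717 = 11.66 ns.
Total proper time: 13.80 + τ_2 + 11.66 = 254.1, so τ_2 = 254.1 − 25.46 = 228.6 ns.
γ_2 = 705.2/228.6 = 3.084; β = √(1 − 1/γ²) = √0.8949.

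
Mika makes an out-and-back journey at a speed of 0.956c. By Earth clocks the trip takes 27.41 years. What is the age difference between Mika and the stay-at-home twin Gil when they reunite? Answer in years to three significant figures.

Δt − τ = 19.4 years

γ = 1/√(1 − 0.956²) = 1/√0.08606 = 3.409
Mika's elapsed proper time: τ = 27.41/3.409 = 8.041 years.
Age gap = Δt − τ = 27.41 − 8.041 years.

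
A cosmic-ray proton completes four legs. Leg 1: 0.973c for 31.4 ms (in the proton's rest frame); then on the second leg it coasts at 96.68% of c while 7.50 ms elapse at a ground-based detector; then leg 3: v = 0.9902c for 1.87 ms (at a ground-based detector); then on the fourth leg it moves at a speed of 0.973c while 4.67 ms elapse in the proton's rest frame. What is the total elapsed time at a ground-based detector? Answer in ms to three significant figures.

Leg 1: γ = 1/√(1 − 0.973²) = 1/√0.05327 = 4.333; Δt_1 = 4.333 × 31.4 = 136.0 ms.
Leg 2: 7.50 ms is already measured at a ground-based detector.
Leg 3: 1.87 ms is already measured at a ground-based detector.
Leg 4: γ = 1/√(1 − 0.973²) = 1/√0.05327 = 4.333; Δt_4 = 4.333 × 4.67 = 20.23 ms.
Total: 136.0 + 7.500 + 1.870 + 20.23 ms.

Δt = 166 ms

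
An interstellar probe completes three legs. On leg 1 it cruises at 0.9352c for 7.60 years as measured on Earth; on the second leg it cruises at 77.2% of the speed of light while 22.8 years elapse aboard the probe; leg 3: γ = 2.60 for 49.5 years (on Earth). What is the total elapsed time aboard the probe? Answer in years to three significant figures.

Leg 1: γ = 1/√(1 − 0.9352²) = 1/√0.1254 = 2.824; τ_1 = 7.60/2.824 = 2.691 years.
Leg 2: 22.8 years is already measured aboard the probe.
Leg 3: γ = 2.60; τ_3 = 49.5/2.600 = 19.04 years.
Total: 2.691 + 22.80 + 19.04 years.

τ = 44.5 years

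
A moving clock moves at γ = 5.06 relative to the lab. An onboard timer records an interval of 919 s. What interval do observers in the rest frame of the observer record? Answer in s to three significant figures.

γ = 5.06
The interval measured on the moving clock is the proper time (both events occur at the same place in that frame); the lab-frame interval is Δt = γτ = 5.060 × 919 s.

Δt = 4650 s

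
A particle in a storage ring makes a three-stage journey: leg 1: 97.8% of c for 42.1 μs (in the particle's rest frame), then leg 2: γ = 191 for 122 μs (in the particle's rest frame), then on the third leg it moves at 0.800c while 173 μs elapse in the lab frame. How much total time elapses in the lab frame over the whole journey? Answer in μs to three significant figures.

Leg 1: β = 0.978; γ = 1/√(1 − 0.978²) = 1/√0.04352 = 4.794; Δt_1 = 4.794 × 42.1 = 201.8 μs.
Leg 2: γ = 191; Δt_2 = 191.0 × 122 = 2.330×10⁴ μs.
Leg 3: 173 μs is already measured in the lab frame.
Total: 201.8 + 2.330×10⁴ + 173.0 μs.

Δt = 2.37×10⁴ μs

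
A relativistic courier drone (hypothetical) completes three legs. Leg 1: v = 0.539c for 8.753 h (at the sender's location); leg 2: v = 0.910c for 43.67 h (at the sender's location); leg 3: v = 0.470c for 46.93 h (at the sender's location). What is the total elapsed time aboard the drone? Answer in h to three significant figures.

τ = 66.9 h

Leg 1: γ = 1/√(1 − 0.539²) = 1/√0.7095 = 1.187; τ_1 = 8.753/1.187 = 7.373 h.
Leg 2: γ = 1/√(1 − 0.910²) = 1/√0.1719 = 2.412; τ_2 = 43.67/2.412 = 18.11 h.
Leg 3: γ = 1/√(1 − 0.470²) = 1/√0.7791 = 1.133; τ_3 = 46.93/1.133 = 41.42 h.
Total: 7.373 + 18.11 + 41.42 h.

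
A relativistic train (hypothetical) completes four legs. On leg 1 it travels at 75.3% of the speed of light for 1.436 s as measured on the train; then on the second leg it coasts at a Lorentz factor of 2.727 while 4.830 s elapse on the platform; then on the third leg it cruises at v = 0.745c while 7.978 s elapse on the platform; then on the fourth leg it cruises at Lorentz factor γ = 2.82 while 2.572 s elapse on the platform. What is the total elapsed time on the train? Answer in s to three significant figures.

Leg 1: 1.436 s is already measured on the train.
Leg 2: γ = 2.727; τ_2 = 4.830/2.727 = 1.771 s.
Leg 3: γ = 1/√(1 − 0.745²) = 1/√0.4450 = 1.499; τ_3 = 7.978/1.499 = 5.322 s.
Leg 4: γ = 2.82; τ_4 = 2.572/2.820 = 0.9121 s.
Total: 1.436 + 1.771 + 5.322 + 0.9121 s.

τ = 9.44 s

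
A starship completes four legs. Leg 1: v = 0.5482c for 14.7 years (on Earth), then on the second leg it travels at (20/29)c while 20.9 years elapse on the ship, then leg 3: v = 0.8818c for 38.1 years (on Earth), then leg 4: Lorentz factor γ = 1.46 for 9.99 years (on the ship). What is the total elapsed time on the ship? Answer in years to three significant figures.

Leg 1: γ = 1/√(1 − 0.5482²) = 1/√0.6995 = 1.196; τ_1 = 14.7/1.196 = 12.29 years.
Leg 2: 20.9 years is already measured on the ship.
Leg 3: γ = 1/√(1 − 0.8818²) = 1/√0.2224 = 2.120; τ_3 = 38.1/2.120 = 17.97 years.
Leg 4: 9.99 years is already measured on the ship.
Total: 12.29 + 20.90 + 17.97 + 9.990 years.

τ = 61.2 years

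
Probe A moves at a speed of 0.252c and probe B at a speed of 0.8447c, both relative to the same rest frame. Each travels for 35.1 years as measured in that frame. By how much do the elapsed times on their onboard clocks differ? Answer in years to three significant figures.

|τ_A − τ_B| = 15.2 years

A: γ = 1/√(1 − 0.252²) = 1/√0.9365 = 1.033; τ_A = 35.1/1.033 = 33.97 years.
B: γ = 1/√(1 − 0.8447²) = 1/√0.2865 = 1.868; τ_B = 35.1/1.868 = 18.79 years.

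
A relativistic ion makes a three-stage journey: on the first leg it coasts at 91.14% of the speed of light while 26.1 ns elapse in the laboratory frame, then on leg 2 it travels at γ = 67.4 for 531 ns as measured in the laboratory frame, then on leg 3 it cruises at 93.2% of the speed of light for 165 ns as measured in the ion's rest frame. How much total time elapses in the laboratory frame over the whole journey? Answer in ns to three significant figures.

Δt = 1010 ns

Leg 1: 26.1 ns is already measured in the laboratory frame.
Leg 2: 531 ns is already measured in the laboratory frame.
Leg 3: β = 0.932; γ = 1/√(1 − 0.932²) = 1/√0.1314 = 2.759; Δt_3 = 2.759 × 165 = 455.2 ns.
Total: 26.10 + 531.0 + 455.2 ns.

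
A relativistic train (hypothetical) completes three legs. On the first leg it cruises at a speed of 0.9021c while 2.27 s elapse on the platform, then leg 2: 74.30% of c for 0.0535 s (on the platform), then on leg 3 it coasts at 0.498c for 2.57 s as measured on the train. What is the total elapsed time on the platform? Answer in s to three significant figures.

Leg 1: 2.27 s is already measured on the platform.
Leg 2: 0.0535 s is already measured on the platform.
Leg 3: γ = 1/√(1 − 0.498²) = 1/√0.7520 = 1.153; Δt_3 = 1.153 × 2.57 = 2.964 s.
Total: 2.270 + 0.05350 + 2.964 s.

Δt = 5.29 s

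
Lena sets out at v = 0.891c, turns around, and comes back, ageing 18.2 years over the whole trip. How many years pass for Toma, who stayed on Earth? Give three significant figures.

Δt = 40.1 years

γ = 1/√(1 − 0.891²) = 1/√0.2061 = 2.203
Earth-frame duration is the dilated interval: Δt = γτ = 2.203 × 18.2 years.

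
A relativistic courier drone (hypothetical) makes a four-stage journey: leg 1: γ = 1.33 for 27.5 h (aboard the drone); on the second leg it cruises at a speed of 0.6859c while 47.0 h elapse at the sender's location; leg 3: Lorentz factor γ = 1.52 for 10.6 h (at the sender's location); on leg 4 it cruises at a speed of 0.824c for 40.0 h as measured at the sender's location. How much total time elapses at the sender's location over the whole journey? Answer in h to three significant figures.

Δt = 134 h

Leg 1: γ = 1.33; Δt_1 = 1.330 × 27.5 = 36.58 h.
Leg 2: 47.0 h is already measured at the sender's location.
Leg 3: 10.6 h is already measured at the sender's location.
Leg 4: 40.0 h is already measured at the sender's location.
Total: 36.58 + 47.00 + 10.60 + 40.00 h.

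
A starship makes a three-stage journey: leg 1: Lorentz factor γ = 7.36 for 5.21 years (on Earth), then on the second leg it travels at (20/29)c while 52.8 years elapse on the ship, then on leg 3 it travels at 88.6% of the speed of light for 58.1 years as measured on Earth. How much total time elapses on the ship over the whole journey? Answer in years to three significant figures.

Leg 1: γ = 7.36; τ_1 = 5.21/7.360 = 0.7079 years.
Leg 2: 52.8 years is already measured on the ship.
Leg 3: β = 0.886; γ = 1/√(1 − 0.886²) = 1/√0.2150 = 2.157; τ_3 = 58.1/2.157 = 26.94 years.
Total: 0.7079 + 52.80 + 26.94 years.

τ = 80.4 years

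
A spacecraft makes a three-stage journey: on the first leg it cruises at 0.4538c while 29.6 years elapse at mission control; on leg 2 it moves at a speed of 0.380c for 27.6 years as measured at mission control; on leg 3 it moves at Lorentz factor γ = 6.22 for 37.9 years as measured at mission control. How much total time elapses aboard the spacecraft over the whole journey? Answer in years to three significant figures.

τ = 58.0 years

Leg 1: γ = 1/√(1 − 0.4538²) = 1/√0.7941 = 1.122; τ_1 = 29.6/1.122 = 26.38 years.
Leg 2: γ = 1/√(1 − 0.380²) = 1/√0.8556 = 1.081; τ_2 = 27.6/1.081 = 25.53 years.
Leg 3: γ = 6.22; τ_3 = 37.9/6.220 = 6.093 years.
Total: 26.38 + 25.53 + 6.093 years.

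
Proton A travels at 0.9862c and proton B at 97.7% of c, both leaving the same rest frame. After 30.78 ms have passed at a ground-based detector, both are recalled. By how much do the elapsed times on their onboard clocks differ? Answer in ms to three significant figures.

|τ_A − τ_B| = 1.47 ms

A: γ = 1/√(1 − 0.9862²) = 1/√0.02741 = 6.040; τ_A = 30.78/6.040 = 5.096 ms.
B: β = 0.977; γ = 1/√(1 − 0.977²) = 1/√0.04547 = 4.690; τ_B = 30.78/4.690 = 6.564 ms.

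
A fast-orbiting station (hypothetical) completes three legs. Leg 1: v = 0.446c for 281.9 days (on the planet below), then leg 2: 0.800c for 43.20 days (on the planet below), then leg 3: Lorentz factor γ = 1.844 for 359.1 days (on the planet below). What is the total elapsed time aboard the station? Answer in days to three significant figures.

τ = 473 days

Leg 1: γ = 1/√(1 − 0.446²) = 1/√0.8011 = 1.117; τ_1 = 281.9/1.117 = 252.3 days.
Leg 2: γ = 1/√(1 − 0.800²) = 5/3 ≈ 1.667; τ_2 = 43.20/1.667 = 25.92 days.
Leg 3: γ = 1.844; τ_3 = 359.1/1.844 = 194.7 days.
Total: 252.3 + 25.92 + 194.7 days.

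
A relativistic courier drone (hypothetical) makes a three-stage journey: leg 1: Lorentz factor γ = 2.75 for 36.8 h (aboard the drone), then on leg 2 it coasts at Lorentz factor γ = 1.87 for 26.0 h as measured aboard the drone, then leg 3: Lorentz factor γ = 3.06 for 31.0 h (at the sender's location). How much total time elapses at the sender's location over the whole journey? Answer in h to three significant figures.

Leg 1: γ = 2.75; Δt_1 = 2.750 × 36.8 = 101.2 h.
Leg 2: γ = 1.87; Δt_2 = 1.870 × 26.0 = 48.62 h.
Leg 3: 31.0 h is already measured at the sender's location.
Total: 101.2 + 48.62 + 31.00 h.

Δt = 181 h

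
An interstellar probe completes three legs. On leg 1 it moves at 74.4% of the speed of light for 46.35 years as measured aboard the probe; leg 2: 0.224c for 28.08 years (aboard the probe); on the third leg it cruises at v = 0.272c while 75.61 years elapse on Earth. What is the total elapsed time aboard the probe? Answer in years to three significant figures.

τ = 147 years

Leg 1: 46.35 years is already measured aboard the probe.
Leg 2: 28.08 years is already measured aboard the probe.
Leg 3: γ = 1/√(1 − 0.272²) = 1/√0.9260 = 1.039; τ_3 = 75.61/1.039 = 72.76 years.
Total: 46.35 + 28.08 + 72.76 years.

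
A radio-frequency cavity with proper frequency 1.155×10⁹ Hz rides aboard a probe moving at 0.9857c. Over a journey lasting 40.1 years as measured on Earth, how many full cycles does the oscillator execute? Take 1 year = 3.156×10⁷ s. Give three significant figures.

N = 2.46×10¹⁷

γ = 1/√(1 − 0.9857²) = 1/√0.02840 = 5.934
The oscillator's own cycle count is N = f × τ where τ is the proper time aboard the probe. τ = Δt/γ = 40.1/5.934 = 6.757 years = 2.133×10⁸ s.
N = 1.155×10⁹ × 2.133×10⁸ = 2.463×10¹⁷.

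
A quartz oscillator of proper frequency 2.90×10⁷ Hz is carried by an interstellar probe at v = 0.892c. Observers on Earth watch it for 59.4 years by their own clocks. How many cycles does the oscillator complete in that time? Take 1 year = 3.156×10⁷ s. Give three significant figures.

γ = 1/√(1 − 0.892²) = 1/√0.2043 = 2.212
During 59.4 years of lab time, the oscillator's proper time advances by τ = Δt/γ = 59.4/2.212 = 26.85 years = 8.474×10⁸ s.
N = f × τ = 2.90×10⁷ × 8.474×10⁸ = 2.458×10¹⁶.

N = 2.46×10¹⁶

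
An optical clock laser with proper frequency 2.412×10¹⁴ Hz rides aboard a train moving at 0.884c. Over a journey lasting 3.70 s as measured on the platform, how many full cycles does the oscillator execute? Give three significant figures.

N = 4.17×10¹⁴

γ = 1/√(1 − 0.884²) = 1/√0.2185 = 2.139
The oscillator's own cycle count is N = f × τ where τ is the proper time on the train. τ = Δt/γ = 3.70/2.139 = 1.730 s = 1.730×10⁰ s.
N = 2.412×10¹⁴ × 1.730×10⁰ = 4.172×10¹⁴.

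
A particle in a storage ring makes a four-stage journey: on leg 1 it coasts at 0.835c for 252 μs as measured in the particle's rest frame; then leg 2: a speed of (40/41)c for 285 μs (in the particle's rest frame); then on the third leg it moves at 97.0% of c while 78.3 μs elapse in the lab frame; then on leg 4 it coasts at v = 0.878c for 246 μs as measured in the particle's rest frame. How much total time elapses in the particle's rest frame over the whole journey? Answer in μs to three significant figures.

Leg 1: 252 μs is already measured in the particle's rest frame.
Leg 2: 285 μs is already measured in the particle's rest frame.
Leg 3: β = 0.970; γ = 1/√(1 − 0.970²) = 1/√0.05910 = 4.113; τ_3 = 78.3/4.113 = 19.04 μs.
Leg 4: 246 μs is already measured in the particle's rest frame.
Total: 252.0 + 285.0 + 19.04 + 246.0 μs.

τ = 802 μs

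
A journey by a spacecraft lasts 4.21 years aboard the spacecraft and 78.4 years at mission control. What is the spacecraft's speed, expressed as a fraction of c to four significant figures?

The proper time is measured aboard the spacecraft (both events occur at the spacecraft's location); Δt is measured at mission control. γ = Δt/τ = 78.4/4.21 = 18.62.
β = √(1 − 1/γ²) = √(1 − 0.002884) = √0.9971

β = 0.9986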